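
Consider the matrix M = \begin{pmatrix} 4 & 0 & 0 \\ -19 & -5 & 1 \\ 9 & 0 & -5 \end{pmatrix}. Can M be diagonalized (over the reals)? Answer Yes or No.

No

Characteristic polynomial: p(μ) = μ^3 + 6μ^2 - 15μ - 100 = (μ - 4)(μ + 5)^2.
μ = -5 has algebraic multiplicity 2; rank(M + 5I) = 2, so geometric multiplicity = 1.
Geometric multiplicity < algebraic multiplicity, so M is not diagonalizable.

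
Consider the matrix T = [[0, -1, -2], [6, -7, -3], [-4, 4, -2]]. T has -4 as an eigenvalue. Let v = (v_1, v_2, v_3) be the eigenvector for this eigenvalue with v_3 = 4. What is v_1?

T + 4I = [[4, -1, -2], [6, -3, -3], [-4, 4, 2]].
Solving (T + 4I)v = 0 gives the eigenspace spanned by (2, 0, 4).
With v_3 = 4, v = (2, 0, 4), so v_1 = 2.

2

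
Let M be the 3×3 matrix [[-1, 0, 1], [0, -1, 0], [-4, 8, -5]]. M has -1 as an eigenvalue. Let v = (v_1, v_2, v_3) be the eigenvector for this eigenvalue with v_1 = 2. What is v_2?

1

M + 1I = [[0, 0, 1], [0, 0, 0], [-4, 8, -4]].
Solving (M + 1I)v = 0 gives the eigenspace spanned by (2, 1, 0).
With v_1 = 2, v = (2, 1, 0), so v_2 = 1.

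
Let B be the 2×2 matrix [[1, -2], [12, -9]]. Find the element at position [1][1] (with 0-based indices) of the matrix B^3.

Characteristic polynomial: s^2 + 8s + 15 = (s + 3)(s + 5), so the eigenvalues are -5, -3.
s=-3: eigenvector (1, 2).
s=-5: eigenvector (1, 3).
P = [[1, 1], [2, 3]], D = diag(-3, -5), P⁻¹ = [[3, -1], [-2, 1]].
B³ = P·diag(-27, -125)·P⁻¹ = [[169, -98], [588, -321]].
The requested entry is -321.

-321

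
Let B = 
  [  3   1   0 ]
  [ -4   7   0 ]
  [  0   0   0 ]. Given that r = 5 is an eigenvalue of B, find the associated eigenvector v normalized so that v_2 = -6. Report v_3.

B − 5I = [[-2, 1, 0], [-4, 2, 0], [0, 0, -5]].
Solving (B − 5I)v = 0 gives the eigenspace spanned by (-3, -6, 0).
With v_2 = -6, v = (-3, -6, 0), so v_3 = 0.

0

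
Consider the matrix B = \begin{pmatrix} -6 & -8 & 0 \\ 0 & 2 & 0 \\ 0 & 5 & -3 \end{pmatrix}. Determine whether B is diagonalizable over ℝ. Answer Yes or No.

Characteristic polynomial: p(λ) = λ^3 + 7λ^2 - 36 = (λ - 2)(λ + 3)(λ + 6).
All 3 eigenvalues are distinct, so B is diagonalizable.

Yes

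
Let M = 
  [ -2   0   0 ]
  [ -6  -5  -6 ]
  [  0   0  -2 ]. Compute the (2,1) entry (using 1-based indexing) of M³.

-234

Characteristic polynomial: s^3 + 9s^2 + 24s + 20 = (s + 2)^2(s + 5), so the eigenvalues are -5, -2, -2.
s=-2: eigenvector (1, -2, 0).
s=-2: eigenvector (-2, 2, 1).
s=-5: eigenvector (0, 1, 0).
P = [[1, -2, 0], [-2, 2, 1], [0, 1, 0]], D = diag(-2, -2, -5), P⁻¹ = [[1, 0, 2], [0, 0, 1], [2, 1, 2]].
M³ = P·diag(-8, -8, -125)·P⁻¹ = [[-8, 0, 0], [-234, -125, -234], [0, 0, -8]].
The requested entry is -234.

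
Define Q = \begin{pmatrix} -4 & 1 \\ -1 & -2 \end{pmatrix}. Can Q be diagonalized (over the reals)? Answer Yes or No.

Characteristic polynomial: p(λ) = λ^2 + 6λ + 9 = (λ + 3)^2.
λ = -3 has algebraic multiplicity 2; rank(Q + 3I) = 1, so geometric multiplicity = 1.
Geometric multiplicity < algebraic multiplicity, so Q is not diagonalizable.

No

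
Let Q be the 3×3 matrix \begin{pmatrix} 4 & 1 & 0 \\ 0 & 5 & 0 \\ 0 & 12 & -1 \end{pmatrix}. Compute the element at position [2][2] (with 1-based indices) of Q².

Characteristic polynomial: μ^3 - 8μ^2 + 11μ + 20 = (μ - 5)(μ - 4)(μ + 1), so the eigenvalues are -1, 4, 5.
μ=4: eigenvector (1, 0, 0).
μ=5: eigenvector (1, 1, 2).
μ=-1: eigenvector (0, 0, 1).
P = [[1, 1, 0], [0, 1, 0], [0, 2, 1]], D = diag(4, 5, -1), P⁻¹ = [[1, -1, 0], [0, 1, 0], [0, -2, 1]].
Q² = P·diag(16, 25, 1)·P⁻¹ = [[16, 9, 0], [0, 25, 0], [0, 48, 1]].
The requested entry is 25.

25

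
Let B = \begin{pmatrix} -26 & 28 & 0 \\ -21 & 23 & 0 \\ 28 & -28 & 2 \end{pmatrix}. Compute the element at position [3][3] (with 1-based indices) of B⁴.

16

Characteristic polynomial: t^3 + t^2 - 16t + 20 = (t - 2)^2(t + 5), so the eigenvalues are -5, 2, 2.
t=2: eigenvector (-1, -1, 1).
t=-5: eigenvector (4, 3, -4).
t=2: eigenvector (0, 0, 1).
P = [[-1, 4, 0], [-1, 3, 0], [1, -4, 1]], D = diag(2, -5, 2), P⁻¹ = [[3, -4, 0], [1, -1, 0], [1, 0, 1]].
B⁴ = P·diag(16, 625, 16)·P⁻¹ = [[2452, -2436, 0], [1827, -1811, 0], [-2436, 2436, 16]].
The requested entry is 16.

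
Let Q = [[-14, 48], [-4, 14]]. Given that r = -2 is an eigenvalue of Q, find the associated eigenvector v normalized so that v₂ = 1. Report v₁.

4

Q + 2I = [[-12, 48], [-4, 16]].
Solving (Q + 2I)v = 0 gives the eigenspace spanned by (4, 1).
With v₂ = 1, v = (4, 1), so v₁ = 4.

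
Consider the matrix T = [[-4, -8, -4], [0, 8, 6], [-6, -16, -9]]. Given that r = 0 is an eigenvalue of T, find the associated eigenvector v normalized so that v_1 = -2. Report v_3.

-4

T = [[-4, -8, -4], [0, 8, 6], [-6, -16, -9]].
Solving (T)v = 0 gives the eigenspace spanned by (-2, 3, -4).
With v_1 = -2, v = (-2, 3, -4), so v_3 = -4.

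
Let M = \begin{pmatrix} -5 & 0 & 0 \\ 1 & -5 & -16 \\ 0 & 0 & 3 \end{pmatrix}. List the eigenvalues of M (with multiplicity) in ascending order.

-5, -5, 3

Characteristic polynomial: p(r) = r^3 + 7r^2 - 5r - 75 = (r - 3)(r + 5)^2.
Roots (with multiplicity): -5, -5, 3.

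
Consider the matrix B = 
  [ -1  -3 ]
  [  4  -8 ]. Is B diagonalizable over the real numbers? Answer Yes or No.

Characteristic polynomial: p(λ) = λ^2 + 9λ + 20 = (λ + 4)(λ + 5).
All 2 eigenvalues are distinct, so B is diagonalizable.

Yes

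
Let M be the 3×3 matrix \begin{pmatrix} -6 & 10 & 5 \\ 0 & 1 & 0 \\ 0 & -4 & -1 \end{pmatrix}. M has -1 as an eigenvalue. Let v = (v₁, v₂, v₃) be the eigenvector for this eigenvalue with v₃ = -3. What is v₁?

M + 1I = [[-5, 10, 5], [0, 2, 0], [0, -4, 0]].
Solving (M + 1I)v = 0 gives the eigenspace spanned by (-3, 0, -3).
With v₃ = -3, v = (-3, 0, -3), so v₁ = -3.

-3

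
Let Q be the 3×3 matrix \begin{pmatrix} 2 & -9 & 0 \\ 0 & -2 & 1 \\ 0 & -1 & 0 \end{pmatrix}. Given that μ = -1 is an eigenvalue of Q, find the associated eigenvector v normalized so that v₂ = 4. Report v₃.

4

Q + 1I = [[3, -9, 0], [0, -1, 1], [0, -1, 1]].
Solving (Q + 1I)v = 0 gives the eigenspace spanned by (12, 4, 4).
With v₂ = 4, v = (12, 4, 4), so v₃ = 4.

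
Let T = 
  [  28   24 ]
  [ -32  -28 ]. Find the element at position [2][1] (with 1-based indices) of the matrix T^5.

Characteristic polynomial: μ^2 - 16 = (μ - 4)(μ + 4), so the eigenvalues are -4, 4.
μ=4: eigenvector (-1, 1).
μ=-4: eigenvector (-3, 4).
P = [[-1, -3], [1, 4]], D = diag(4, -4), P⁻¹ = [[-4, -3], [1, 1]].
T⁵ = P·diag(1024, -1024)·P⁻¹ = [[7168, 6144], [-8192, -7168]].
The requested entry is -8192.

-8192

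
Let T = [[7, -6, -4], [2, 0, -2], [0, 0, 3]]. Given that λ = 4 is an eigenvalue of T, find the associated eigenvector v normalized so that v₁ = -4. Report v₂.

-2

T − 4I = [[3, -6, -4], [2, -4, -2], [0, 0, -1]].
Solving (T − 4I)v = 0 gives the eigenspace spanned by (-4, -2, 0).
With v₁ = -4, v = (-4, -2, 0), so v₂ = -2.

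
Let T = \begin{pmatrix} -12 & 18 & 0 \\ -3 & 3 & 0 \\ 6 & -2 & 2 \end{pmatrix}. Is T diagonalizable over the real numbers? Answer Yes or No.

Yes

Characteristic polynomial: p(s) = s^3 + 7s^2 - 36 = (s - 2)(s + 3)(s + 6).
All 3 eigenvalues are distinct, so T is diagonalizable.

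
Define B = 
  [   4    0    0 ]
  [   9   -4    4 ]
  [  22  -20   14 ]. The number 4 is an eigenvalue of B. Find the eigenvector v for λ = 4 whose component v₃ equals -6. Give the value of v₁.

B − 4I = [[0, 0, 0], [9, -8, 4], [22, -20, 10]].
Solving (B − 4I)v = 0 gives the eigenspace spanned by (0, -3, -6).
With v₃ = -6, v = (0, -3, -6), so v₁ = 0.

0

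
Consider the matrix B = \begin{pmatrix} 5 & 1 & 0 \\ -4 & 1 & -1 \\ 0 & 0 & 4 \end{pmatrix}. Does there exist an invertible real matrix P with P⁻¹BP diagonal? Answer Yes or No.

No

Characteristic polynomial: p(μ) = μ^3 - 10μ^2 + 33μ - 36 = (μ - 4)(μ - 3)^2.
μ = 3 has algebraic multiplicity 2; rank(B − 3I) = 2, so geometric multiplicity = 1.
Geometric multiplicity < algebraic multiplicity, so B is not diagonalizable.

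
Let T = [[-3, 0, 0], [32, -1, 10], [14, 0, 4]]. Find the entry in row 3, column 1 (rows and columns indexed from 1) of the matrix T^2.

14

Characteristic polynomial: r^3 - 13r - 12 = (r - 4)(r + 1)(r + 3), so the eigenvalues are -3, -1, 4.
r=-3: eigenvector (1, -6, -2).
r=-1: eigenvector (0, 1, 0).
r=4: eigenvector (0, 2, 1).
P = [[1, 0, 0], [-6, 1, 2], [-2, 0, 1]], D = diag(-3, -1, 4), P⁻¹ = [[1, 0, 0], [2, 1, -2], [2, 0, 1]].
T² = P·diag(9, 1, 16)·P⁻¹ = [[9, 0, 0], [12, 1, 30], [14, 0, 16]].
The requested entry is 14.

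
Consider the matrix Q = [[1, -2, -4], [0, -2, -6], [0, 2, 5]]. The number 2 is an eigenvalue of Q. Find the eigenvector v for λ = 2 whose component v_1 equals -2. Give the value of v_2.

-3

Q − 2I = [[-1, -2, -4], [0, -4, -6], [0, 2, 3]].
Solving (Q − 2I)v = 0 gives the eigenspace spanned by (-2, -3, 2).
With v_1 = -2, v = (-2, -3, 2), so v_2 = -3.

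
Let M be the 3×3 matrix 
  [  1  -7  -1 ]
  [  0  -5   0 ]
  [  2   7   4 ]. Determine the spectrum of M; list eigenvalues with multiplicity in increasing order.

Characteristic polynomial: p(s) = s^3 - 19s + 30 = (s - 3)(s - 2)(s + 5).
Roots (with multiplicity): -5, 2, 3.

-5, 2, 3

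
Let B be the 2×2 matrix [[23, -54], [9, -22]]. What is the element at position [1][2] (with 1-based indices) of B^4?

Characteristic polynomial: r^2 - r - 20 = (r - 5)(r + 4), so the eigenvalues are -4, 5.
r=5: eigenvector (3, 1).
r=-4: eigenvector (2, 1).
P = [[3, 2], [1, 1]], D = diag(5, -4), P⁻¹ = [[1, -2], [-1, 3]].
B⁴ = P·diag(625, 256)·P⁻¹ = [[1363, -2214], [369, -482]].
The requested entry is -2214.

-2214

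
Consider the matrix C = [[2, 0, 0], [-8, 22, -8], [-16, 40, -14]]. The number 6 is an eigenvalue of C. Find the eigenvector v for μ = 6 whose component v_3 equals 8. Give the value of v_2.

C − 6I = [[-4, 0, 0], [-8, 16, -8], [-16, 40, -20]].
Solving (C − 6I)v = 0 gives the eigenspace spanned by (0, 4, 8).
With v_3 = 8, v = (0, 4, 8), so v_2 = 4.

4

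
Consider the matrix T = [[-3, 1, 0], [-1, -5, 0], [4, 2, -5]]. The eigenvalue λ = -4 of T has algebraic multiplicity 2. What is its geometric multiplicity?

1

T + 4I = [[1, 1, 0], [-1, -1, 0], [4, 2, -1]].
This matrix has rank 2, so its null space has dimension 3 − 2 = 1.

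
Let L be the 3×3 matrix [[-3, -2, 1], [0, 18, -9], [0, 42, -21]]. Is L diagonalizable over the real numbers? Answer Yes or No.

No

Characteristic polynomial: p(λ) = λ^3 + 6λ^2 + 9λ = λ(λ + 3)^2.
λ = -3 has algebraic multiplicity 2; rank(L + 3I) = 2, so geometric multiplicity = 1.
Geometric multiplicity < algebraic multiplicity, so L is not diagonalizable.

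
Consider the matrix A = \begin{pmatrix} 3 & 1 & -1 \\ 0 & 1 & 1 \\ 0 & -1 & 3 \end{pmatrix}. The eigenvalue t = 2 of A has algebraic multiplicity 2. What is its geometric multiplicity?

1

A − 2I = [[1, 1, -1], [0, -1, 1], [0, -1, 1]].
This matrix has rank 2, so its null space has dimension 3 − 2 = 1.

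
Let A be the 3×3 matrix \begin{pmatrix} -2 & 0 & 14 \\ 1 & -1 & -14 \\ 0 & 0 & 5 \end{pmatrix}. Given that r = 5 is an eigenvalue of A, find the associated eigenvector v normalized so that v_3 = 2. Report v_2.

-4

A − 5I = [[-7, 0, 14], [1, -6, -14], [0, 0, 0]].
Solving (A − 5I)v = 0 gives the eigenspace spanned by (4, -4, 2).
With v_3 = 2, v = (4, -4, 2), so v_2 = -4.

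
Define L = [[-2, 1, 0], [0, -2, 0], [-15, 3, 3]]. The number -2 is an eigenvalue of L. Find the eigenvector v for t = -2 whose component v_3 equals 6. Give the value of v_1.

2

L + 2I = [[0, 1, 0], [0, 0, 0], [-15, 3, 5]].
Solving (L + 2I)v = 0 gives the eigenspace spanned by (2, 0, 6).
With v_3 = 6, v = (2, 0, 6), so v_1 = 2.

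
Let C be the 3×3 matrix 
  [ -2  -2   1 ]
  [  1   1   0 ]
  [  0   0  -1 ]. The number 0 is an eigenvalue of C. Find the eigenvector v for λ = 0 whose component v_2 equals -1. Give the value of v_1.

1

C = [[-2, -2, 1], [1, 1, 0], [0, 0, -1]].
Solving (C)v = 0 gives the eigenspace spanned by (1, -1, 0).
With v_2 = -1, v = (1, -1, 0), so v_1 = 1.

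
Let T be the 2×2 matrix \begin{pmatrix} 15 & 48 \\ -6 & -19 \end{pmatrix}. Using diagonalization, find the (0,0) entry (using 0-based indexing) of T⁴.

-639

Characteristic polynomial: μ^2 + 4μ + 3 = (μ + 1)(μ + 3), so the eigenvalues are -3, -1.
μ=-1: eigenvector (-3, 1).
μ=-3: eigenvector (-8, 3).
P = [[-3, -8], [1, 3]], D = diag(-1, -3), P⁻¹ = [[-3, -8], [1, 3]].
T⁴ = P·diag(1, 81)·P⁻¹ = [[-639, -1920], [240, 721]].
The requested entry is -639.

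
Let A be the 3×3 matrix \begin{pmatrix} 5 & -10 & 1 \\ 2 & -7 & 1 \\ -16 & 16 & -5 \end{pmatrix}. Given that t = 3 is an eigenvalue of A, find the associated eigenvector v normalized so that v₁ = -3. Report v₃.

6

A − 3I = [[2, -10, 1], [2, -10, 1], [-16, 16, -8]].
Solving (A − 3I)v = 0 gives the eigenspace spanned by (-3, 0, 6).
With v₁ = -3, v = (-3, 0, 6), so v₃ = 6.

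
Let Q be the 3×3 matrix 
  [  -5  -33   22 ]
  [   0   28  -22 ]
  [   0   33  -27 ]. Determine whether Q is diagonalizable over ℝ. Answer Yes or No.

Yes

Characteristic polynomial: p(s) = s^3 + 4s^2 - 35s - 150 = (s - 6)(s + 5)^2.
s = -5 has algebraic multiplicity 2; rank(Q + 5I) = 1, so geometric multiplicity = 2.
Every eigenvalue has geometric = algebraic multiplicity, so Q is diagonalizable.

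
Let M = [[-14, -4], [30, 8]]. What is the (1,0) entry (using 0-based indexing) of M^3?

Characteristic polynomial: r^2 + 6r + 8 = (r + 2)(r + 4), so the eigenvalues are -4, -2.
r=-4: eigenvector (2, -5).
r=-2: eigenvector (1, -3).
P = [[2, 1], [-5, -3]], D = diag(-4, -2), P⁻¹ = [[3, 1], [-5, -2]].
M³ = P·diag(-64, -8)·P⁻¹ = [[-344, -112], [840, 272]].
The requested entry is 840.

840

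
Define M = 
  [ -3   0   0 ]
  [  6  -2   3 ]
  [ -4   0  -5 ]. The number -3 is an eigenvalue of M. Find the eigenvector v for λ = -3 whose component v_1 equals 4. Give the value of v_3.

-8

M + 3I = [[0, 0, 0], [6, 1, 3], [-4, 0, -2]].
Solving (M + 3I)v = 0 gives the eigenspace spanned by (4, 0, -8).
With v_1 = 4, v = (4, 0, -8), so v_3 = -8.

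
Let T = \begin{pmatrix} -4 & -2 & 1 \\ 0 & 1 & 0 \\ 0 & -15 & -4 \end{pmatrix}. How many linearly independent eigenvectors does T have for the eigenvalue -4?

1

T + 4I = [[0, -2, 1], [0, 5, 0], [0, -15, 0]].
This matrix has rank 2, so its null space has dimension 3 − 2 = 1.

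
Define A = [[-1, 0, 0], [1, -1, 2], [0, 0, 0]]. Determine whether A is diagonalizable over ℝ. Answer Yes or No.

No

Characteristic polynomial: p(μ) = μ^3 + 2μ^2 + μ = μ(μ + 1)^2.
μ = -1 has algebraic multiplicity 2; rank(A + 1I) = 2, so geometric multiplicity = 1.
Geometric multiplicity < algebraic multiplicity, so A is not diagonalizable.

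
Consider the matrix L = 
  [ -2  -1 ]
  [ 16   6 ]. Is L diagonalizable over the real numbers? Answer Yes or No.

Characteristic polynomial: p(r) = r^2 - 4r + 4 = (r - 2)^2.
r = 2 has algebraic multiplicity 2; rank(L − 2I) = 1, so geometric multiplicity = 1.
Geometric multiplicity < algebraic multiplicity, so L is not diagonalizable.

No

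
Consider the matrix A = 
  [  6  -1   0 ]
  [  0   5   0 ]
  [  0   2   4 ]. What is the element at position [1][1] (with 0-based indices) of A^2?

25

Characteristic polynomial: μ^3 - 15μ^2 + 74μ - 120 = (μ - 6)(μ - 5)(μ - 4), so the eigenvalues are 4, 5, 6.
μ=6: eigenvector (1, 0, 0).
μ=5: eigenvector (1, 1, 2).
μ=4: eigenvector (0, 0, 1).
P = [[1, 1, 0], [0, 1, 0], [0, 2, 1]], D = diag(6, 5, 4), P⁻¹ = [[1, -1, 0], [0, 1, 0], [0, -2, 1]].
A² = P·diag(36, 25, 16)·P⁻¹ = [[36, -11, 0], [0, 25, 0], [0, 18, 16]].
The requested entry is 25.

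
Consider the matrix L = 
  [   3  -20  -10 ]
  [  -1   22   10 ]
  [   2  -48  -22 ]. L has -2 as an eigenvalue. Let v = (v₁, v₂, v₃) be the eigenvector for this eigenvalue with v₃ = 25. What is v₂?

L + 2I = [[5, -20, -10], [-1, 24, 10], [2, -48, -20]].
Solving (L + 2I)v = 0 gives the eigenspace spanned by (10, -10, 25).
With v₃ = 25, v = (10, -10, 25), so v₂ = -10.

-10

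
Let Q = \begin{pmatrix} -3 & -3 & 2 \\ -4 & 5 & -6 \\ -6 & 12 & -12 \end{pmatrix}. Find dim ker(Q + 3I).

1

Q + 3I = [[0, -3, 2], [-4, 8, -6], [-6, 12, -9]].
This matrix has rank 2, so its null space has dimension 3 − 2 = 1.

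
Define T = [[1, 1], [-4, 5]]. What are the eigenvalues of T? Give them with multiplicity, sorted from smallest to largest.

3, 3

Characteristic polynomial: p(r) = r^2 - 6r + 9 = (r - 3)^2.
Roots (with multiplicity): 3, 3.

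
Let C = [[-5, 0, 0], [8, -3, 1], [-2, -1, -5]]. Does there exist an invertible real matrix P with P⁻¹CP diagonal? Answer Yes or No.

Characteristic polynomial: p(λ) = λ^3 + 13λ^2 + 56λ + 80 = (λ + 4)^2(λ + 5).
λ = -4 has algebraic multiplicity 2; rank(C + 4I) = 2, so geometric multiplicity = 1.
Geometric multiplicity < algebraic multiplicity, so C is not diagonalizable.

No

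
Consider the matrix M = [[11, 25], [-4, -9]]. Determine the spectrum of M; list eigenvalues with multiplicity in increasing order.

Characteristic polynomial: p(μ) = μ^2 - 2μ + 1 = (μ - 1)^2.
Roots (with multiplicity): 1, 1.

1, 1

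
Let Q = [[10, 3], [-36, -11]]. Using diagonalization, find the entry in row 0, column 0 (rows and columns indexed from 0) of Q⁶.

-188

Characteristic polynomial: λ^2 + λ - 2 = (λ - 1)(λ + 2), so the eigenvalues are -2, 1.
λ=-2: eigenvector (-1, 4).
λ=1: eigenvector (1, -3).
P = [[-1, 1], [4, -3]], D = diag(-2, 1), P⁻¹ = [[3, 1], [4, 1]].
Q⁶ = P·diag(64, 1)·P⁻¹ = [[-188, -63], [756, 253]].
The requested entry is -188.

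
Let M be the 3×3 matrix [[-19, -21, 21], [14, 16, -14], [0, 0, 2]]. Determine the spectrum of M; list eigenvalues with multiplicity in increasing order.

Characteristic polynomial: p(s) = s^3 + s^2 - 16s + 20 = (s - 2)^2(s + 5).
Roots (with multiplicity): -5, 2, 2.

-5, 2, 2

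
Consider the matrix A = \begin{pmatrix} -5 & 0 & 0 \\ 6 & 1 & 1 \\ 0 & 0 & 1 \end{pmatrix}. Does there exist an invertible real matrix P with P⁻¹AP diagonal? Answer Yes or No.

No

Characteristic polynomial: p(r) = r^3 + 3r^2 - 9r + 5 = (r - 1)^2(r + 5).
r = 1 has algebraic multiplicity 2; rank(A − 1I) = 2, so geometric multiplicity = 1.
Geometric multiplicity < algebraic multiplicity, so A is not diagonalizable.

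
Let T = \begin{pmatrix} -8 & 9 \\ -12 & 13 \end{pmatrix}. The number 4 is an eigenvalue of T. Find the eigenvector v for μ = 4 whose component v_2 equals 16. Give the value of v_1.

T − 4I = [[-12, 9], [-12, 9]].
Solving (T − 4I)v = 0 gives the eigenspace spanned by (12, 16).
With v_2 = 16, v = (12, 16), so v_1 = 12.

12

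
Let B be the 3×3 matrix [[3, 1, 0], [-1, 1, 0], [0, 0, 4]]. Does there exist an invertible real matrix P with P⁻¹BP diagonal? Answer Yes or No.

Characteristic polynomial: p(t) = t^3 - 8t^2 + 20t - 16 = (t - 4)(t - 2)^2.
t = 2 has algebraic multiplicity 2; rank(B − 2I) = 2, so geometric multiplicity = 1.
Geometric multiplicity < algebraic multiplicity, so B is not diagonalizable.

No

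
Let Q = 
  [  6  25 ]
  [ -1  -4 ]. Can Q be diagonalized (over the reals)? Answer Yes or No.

Characteristic polynomial: p(s) = s^2 - 2s + 1 = (s - 1)^2.
s = 1 has algebraic multiplicity 2; rank(Q − 1I) = 1, so geometric multiplicity = 1.
Geometric multiplicity < algebraic multiplicity, so Q is not diagonalizable.

No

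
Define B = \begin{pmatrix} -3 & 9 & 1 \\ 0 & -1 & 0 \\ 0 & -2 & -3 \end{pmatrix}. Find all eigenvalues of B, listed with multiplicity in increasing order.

-3, -3, -1

Characteristic polynomial: p(μ) = μ^3 + 7μ^2 + 15μ + 9 = (μ + 1)(μ + 3)^2.
Roots (with multiplicity): -3, -3, -1.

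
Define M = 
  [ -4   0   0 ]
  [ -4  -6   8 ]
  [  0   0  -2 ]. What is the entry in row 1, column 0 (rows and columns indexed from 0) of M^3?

Characteristic polynomial: t^3 + 12t^2 + 44t + 48 = (t + 2)(t + 4)(t + 6), so the eigenvalues are -6, -4, -2.
t=-6: eigenvector (0, 1, 0).
t=-4: eigenvector (1, -2, 0).
t=-2: eigenvector (0, 2, 1).
P = [[0, 1, 0], [1, -2, 2], [0, 0, 1]], D = diag(-6, -4, -2), P⁻¹ = [[2, 1, -2], [1, 0, 0], [0, 0, 1]].
M³ = P·diag(-216, -64, -8)·P⁻¹ = [[-64, 0, 0], [-304, -216, 416], [0, 0, -8]].
The requested entry is -304.

-304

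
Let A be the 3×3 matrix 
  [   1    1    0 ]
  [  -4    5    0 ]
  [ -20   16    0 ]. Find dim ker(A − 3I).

1

A − 3I = [[-2, 1, 0], [-4, 2, 0], [-20, 16, -3]].
This matrix has rank 2, so its null space has dimension 3 − 2 = 1.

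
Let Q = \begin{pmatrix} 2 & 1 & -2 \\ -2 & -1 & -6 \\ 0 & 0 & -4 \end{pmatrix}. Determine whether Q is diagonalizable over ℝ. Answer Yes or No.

Characteristic polynomial: p(s) = s^3 + 3s^2 - 4s = s(s - 1)(s + 4).
All 3 eigenvalues are distinct, so Q is diagonalizable.

Yes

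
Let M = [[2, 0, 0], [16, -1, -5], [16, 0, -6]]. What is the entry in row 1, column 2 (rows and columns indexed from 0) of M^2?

35

Characteristic polynomial: μ^3 + 5μ^2 - 8μ - 12 = (μ - 2)(μ + 1)(μ + 6), so the eigenvalues are -6, -1, 2.
μ=2: eigenvector (1, 2, 2).
μ=-1: eigenvector (0, 1, 0).
μ=-6: eigenvector (0, 1, 1).
P = [[1, 0, 0], [2, 1, 1], [2, 0, 1]], D = diag(2, -1, -6), P⁻¹ = [[1, 0, 0], [0, 1, -1], [-2, 0, 1]].
M² = P·diag(4, 1, 36)·P⁻¹ = [[4, 0, 0], [-64, 1, 35], [-64, 0, 36]].
The requested entry is 35.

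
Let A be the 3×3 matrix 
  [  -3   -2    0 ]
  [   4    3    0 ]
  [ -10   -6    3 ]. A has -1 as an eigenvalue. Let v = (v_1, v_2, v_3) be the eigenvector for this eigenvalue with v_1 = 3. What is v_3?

A + 1I = [[-2, -2, 0], [4, 4, 0], [-10, -6, 4]].
Solving (A + 1I)v = 0 gives the eigenspace spanned by (3, -3, 3).
With v_1 = 3, v = (3, -3, 3), so v_3 = 3.

3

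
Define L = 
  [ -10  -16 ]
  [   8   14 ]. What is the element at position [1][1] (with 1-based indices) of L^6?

Characteristic polynomial: s^2 - 4s - 12 = (s - 6)(s + 2), so the eigenvalues are -2, 6.
s=-2: eigenvector (2, -1).
s=6: eigenvector (-1, 1).
P = [[2, -1], [-1, 1]], D = diag(-2, 6), P⁻¹ = [[1, 1], [1, 2]].
L⁶ = P·diag(64, 46656)·P⁻¹ = [[-46528, -93184], [46592, 93248]].
The requested entry is -46528.

-46528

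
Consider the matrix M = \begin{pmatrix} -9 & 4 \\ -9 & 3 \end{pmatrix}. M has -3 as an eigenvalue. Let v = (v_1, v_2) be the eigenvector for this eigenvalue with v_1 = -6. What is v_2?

M + 3I = [[-6, 4], [-9, 6]].
Solving (M + 3I)v = 0 gives the eigenspace spanned by (-6, -9).
With v_1 = -6, v = (-6, -9), so v_2 = -9.

-9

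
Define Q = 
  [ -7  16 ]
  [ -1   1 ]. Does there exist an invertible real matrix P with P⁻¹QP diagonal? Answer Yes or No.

No

Characteristic polynomial: p(r) = r^2 + 6r + 9 = (r + 3)^2.
r = -3 has algebraic multiplicity 2; rank(Q + 3I) = 1, so geometric multiplicity = 1.
Geometric multiplicity < algebraic multiplicity, so Q is not diagonalizable.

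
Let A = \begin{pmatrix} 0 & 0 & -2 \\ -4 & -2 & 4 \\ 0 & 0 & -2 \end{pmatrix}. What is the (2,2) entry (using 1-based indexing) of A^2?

4

Characteristic polynomial: r^3 + 4r^2 + 4r = r(r + 2)^2, so the eigenvalues are -2, -2, 0.
r=-2: eigenvector (0, 1, 0).
r=0: eigenvector (1, -2, 0).
r=-2: eigenvector (1, 2, 1).
P = [[0, 1, 1], [1, -2, 2], [0, 0, 1]], D = diag(-2, 0, -2), P⁻¹ = [[2, 1, -4], [1, 0, -1], [0, 0, 1]].
A² = P·diag(4, 0, 4)·P⁻¹ = [[0, 0, 4], [8, 4, -8], [0, 0, 4]].
The requested entry is 4.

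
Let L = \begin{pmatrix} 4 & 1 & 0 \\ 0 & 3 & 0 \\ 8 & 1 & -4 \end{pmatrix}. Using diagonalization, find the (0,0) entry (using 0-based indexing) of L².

Characteristic polynomial: s^3 - 3s^2 - 16s + 48 = (s - 4)(s - 3)(s + 4), so the eigenvalues are -4, 3, 4.
s=4: eigenvector (1, 0, 1).
s=3: eigenvector (-1, 1, -1).
s=-4: eigenvector (0, 0, 1).
P = [[1, -1, 0], [0, 1, 0], [1, -1, 1]], D = diag(4, 3, -4), P⁻¹ = [[1, 1, 0], [0, 1, 0], [-1, 0, 1]].
L² = P·diag(16, 9, 16)·P⁻¹ = [[16, 7, 0], [0, 9, 0], [0, 7, 16]].
The requested entry is 16.

16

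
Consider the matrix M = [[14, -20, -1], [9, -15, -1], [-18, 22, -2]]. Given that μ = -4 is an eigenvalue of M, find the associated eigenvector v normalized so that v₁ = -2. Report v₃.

4

M + 4I = [[18, -20, -1], [9, -11, -1], [-18, 22, 2]].
Solving (M + 4I)v = 0 gives the eigenspace spanned by (-2, -2, 4).
With v₁ = -2, v = (-2, -2, 4), so v₃ = 4.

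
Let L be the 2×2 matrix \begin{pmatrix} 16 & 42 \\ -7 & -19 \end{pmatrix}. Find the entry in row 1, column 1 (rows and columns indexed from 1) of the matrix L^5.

Characteristic polynomial: r^2 + 3r - 10 = (r - 2)(r + 5), so the eigenvalues are -5, 2.
r=2: eigenvector (3, -1).
r=-5: eigenvector (-2, 1).
P = [[3, -2], [-1, 1]], D = diag(2, -5), P⁻¹ = [[1, 2], [1, 3]].
L⁵ = P·diag(32, -3125)·P⁻¹ = [[6346, 18942], [-3157, -9439]].
The requested entry is 6346.

6346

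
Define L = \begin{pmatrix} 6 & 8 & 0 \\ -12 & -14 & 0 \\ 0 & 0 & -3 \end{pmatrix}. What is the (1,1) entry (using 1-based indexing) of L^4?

Characteristic polynomial: t^3 + 11t^2 + 36t + 36 = (t + 2)(t + 3)(t + 6), so the eigenvalues are -6, -3, -2.
t=-2: eigenvector (1, -1, 0).
t=-6: eigenvector (-2, 3, 0).
t=-3: eigenvector (0, 0, 1).
P = [[1, -2, 0], [-1, 3, 0], [0, 0, 1]], D = diag(-2, -6, -3), P⁻¹ = [[3, 2, 0], [1, 1, 0], [0, 0, 1]].
L⁴ = P·diag(16, 1296, 81)·P⁻¹ = [[-2544, -2560, 0], [3840, 3856, 0], [0, 0, 81]].
The requested entry is -2544.

-2544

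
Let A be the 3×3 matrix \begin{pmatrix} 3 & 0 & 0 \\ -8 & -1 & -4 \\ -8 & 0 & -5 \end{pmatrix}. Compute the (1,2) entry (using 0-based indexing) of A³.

-124

Characteristic polynomial: t^3 + 3t^2 - 13t - 15 = (t - 3)(t + 1)(t + 5), so the eigenvalues are -5, -1, 3.
t=3: eigenvector (1, -1, -1).
t=-1: eigenvector (0, 1, 0).
t=-5: eigenvector (0, 1, 1).
P = [[1, 0, 0], [-1, 1, 1], [-1, 0, 1]], D = diag(3, -1, -5), P⁻¹ = [[1, 0, 0], [0, 1, -1], [1, 0, 1]].
A³ = P·diag(27, -1, -125)·P⁻¹ = [[27, 0, 0], [-152, -1, -124], [-152, 0, -125]].
The requested entry is -124.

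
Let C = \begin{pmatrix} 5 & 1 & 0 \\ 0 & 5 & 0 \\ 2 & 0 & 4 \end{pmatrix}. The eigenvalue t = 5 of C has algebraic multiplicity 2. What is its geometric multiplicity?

C − 5I = [[0, 1, 0], [0, 0, 0], [2, 0, -1]].
This matrix has rank 2, so its null space has dimension 3 − 2 = 1.

1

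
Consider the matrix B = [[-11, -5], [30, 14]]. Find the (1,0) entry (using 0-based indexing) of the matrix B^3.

390

Characteristic polynomial: λ^2 - 3λ - 4 = (λ - 4)(λ + 1), so the eigenvalues are -1, 4.
λ=-1: eigenvector (1, -2).
λ=4: eigenvector (1, -3).
P = [[1, 1], [-2, -3]], D = diag(-1, 4), P⁻¹ = [[3, 1], [-2, -1]].
B³ = P·diag(-1, 64)·P⁻¹ = [[-131, -65], [390, 194]].
The requested entry is 390.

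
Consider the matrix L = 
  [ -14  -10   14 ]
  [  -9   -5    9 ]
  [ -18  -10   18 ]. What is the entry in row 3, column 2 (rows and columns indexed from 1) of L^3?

Characteristic polynomial: μ^3 + μ^2 - 20μ = μ(μ - 4)(μ + 5), so the eigenvalues are -5, 0, 4.
μ=-5: eigenvector (2, 1, 2).
μ=4: eigenvector (1, 1, 2).
μ=0: eigenvector (1, 0, 1).
P = [[2, 1, 1], [1, 1, 0], [2, 2, 1]], D = diag(-5, 4, 0), P⁻¹ = [[1, 1, -1], [-1, 0, 1], [0, -2, 1]].
L³ = P·diag(-125, 64, 0)·P⁻¹ = [[-314, -250, 314], [-189, -125, 189], [-378, -250, 378]].
The requested entry is -250.

-250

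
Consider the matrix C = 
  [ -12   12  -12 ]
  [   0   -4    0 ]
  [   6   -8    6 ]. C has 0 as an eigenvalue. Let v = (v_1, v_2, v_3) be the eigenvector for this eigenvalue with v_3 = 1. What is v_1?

-1

C = [[-12, 12, -12], [0, -4, 0], [6, -8, 6]].
Solving (C)v = 0 gives the eigenspace spanned by (-1, 0, 1).
With v_3 = 1, v = (-1, 0, 1), so v_1 = -1.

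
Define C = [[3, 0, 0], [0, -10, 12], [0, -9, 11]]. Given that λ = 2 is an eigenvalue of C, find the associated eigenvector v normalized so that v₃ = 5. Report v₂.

C − 2I = [[1, 0, 0], [0, -12, 12], [0, -9, 9]].
Solving (C − 2I)v = 0 gives the eigenspace spanned by (0, 5, 5).
With v₃ = 5, v = (0, 5, 5), so v₂ = 5.

5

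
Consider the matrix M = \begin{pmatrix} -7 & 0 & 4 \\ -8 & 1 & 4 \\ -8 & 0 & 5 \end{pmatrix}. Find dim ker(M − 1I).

2

M − 1I = [[-8, 0, 4], [-8, 0, 4], [-8, 0, 4]].
This matrix has rank 1, so its null space has dimension 3 − 1 = 2.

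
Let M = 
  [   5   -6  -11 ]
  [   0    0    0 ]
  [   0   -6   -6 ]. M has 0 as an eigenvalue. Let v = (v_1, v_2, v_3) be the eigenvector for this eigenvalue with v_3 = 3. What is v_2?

-3

M = [[5, -6, -11], [0, 0, 0], [0, -6, -6]].
Solving (M)v = 0 gives the eigenspace spanned by (3, -3, 3).
With v_3 = 3, v = (3, -3, 3), so v_2 = -3.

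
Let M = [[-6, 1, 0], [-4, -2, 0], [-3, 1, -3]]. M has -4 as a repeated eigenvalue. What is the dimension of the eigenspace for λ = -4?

M + 4I = [[-2, 1, 0], [-4, 2, 0], [-3, 1, 1]].
This matrix has rank 2, so its null space has dimension 3 − 2 = 1.

1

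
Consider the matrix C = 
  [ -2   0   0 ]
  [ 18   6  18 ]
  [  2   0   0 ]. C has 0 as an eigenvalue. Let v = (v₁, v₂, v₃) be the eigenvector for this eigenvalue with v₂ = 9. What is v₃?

-3

C = [[-2, 0, 0], [18, 6, 18], [2, 0, 0]].
Solving (C)v = 0 gives the eigenspace spanned by (0, 9, -3).
With v₂ = 9, v = (0, 9, -3), so v₃ = -3.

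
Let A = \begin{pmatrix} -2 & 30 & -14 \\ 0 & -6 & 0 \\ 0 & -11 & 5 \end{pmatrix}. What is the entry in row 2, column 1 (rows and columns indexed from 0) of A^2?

Characteristic polynomial: s^3 + 3s^2 - 28s - 60 = (s - 5)(s + 2)(s + 6), so the eigenvalues are -6, -2, 5.
s=-2: eigenvector (1, 0, 0).
s=-6: eigenvector (-4, 1, 1).
s=5: eigenvector (-2, 0, 1).
P = [[1, -4, -2], [0, 1, 0], [0, 1, 1]], D = diag(-2, -6, 5), P⁻¹ = [[1, 2, 2], [0, 1, 0], [0, -1, 1]].
A² = P·diag(4, 36, 25)·P⁻¹ = [[4, -86, -42], [0, 36, 0], [0, 11, 25]].
The requested entry is 11.

11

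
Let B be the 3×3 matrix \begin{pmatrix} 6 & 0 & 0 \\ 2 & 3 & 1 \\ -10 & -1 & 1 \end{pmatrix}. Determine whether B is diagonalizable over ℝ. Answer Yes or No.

Characteristic polynomial: p(s) = s^3 - 10s^2 + 28s - 24 = (s - 6)(s - 2)^2.
s = 2 has algebraic multiplicity 2; rank(B − 2I) = 2, so geometric multiplicity = 1.
Geometric multiplicity < algebraic multiplicity, so B is not diagonalizable.

No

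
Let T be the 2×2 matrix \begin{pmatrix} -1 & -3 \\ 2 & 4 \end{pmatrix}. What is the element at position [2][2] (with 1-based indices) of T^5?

94

Characteristic polynomial: r^2 - 3r + 2 = (r - 2)(r - 1), so the eigenvalues are 1, 2.
r=1: eigenvector (3, -2).
r=2: eigenvector (-1, 1).
P = [[3, -1], [-2, 1]], D = diag(1, 2), P⁻¹ = [[1, 1], [2, 3]].
T⁵ = P·diag(1, 32)·P⁻¹ = [[-61, -93], [62, 94]].
The requested entry is 94.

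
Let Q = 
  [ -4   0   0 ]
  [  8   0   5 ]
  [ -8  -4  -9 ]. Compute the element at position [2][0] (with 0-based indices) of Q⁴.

2952

Characteristic polynomial: t^3 + 13t^2 + 56t + 80 = (t + 4)^2(t + 5), so the eigenvalues are -5, -4, -4.
t=-4: eigenvector (1, -2, 0).
t=-4: eigenvector (0, 5, -4).
t=-5: eigenvector (0, -1, 1).
P = [[1, 0, 0], [-2, 5, -1], [0, -4, 1]], D = diag(-4, -4, -5), P⁻¹ = [[1, 0, 0], [2, 1, 1], [8, 4, 5]].
Q⁴ = P·diag(256, 256, 625)·P⁻¹ = [[256, 0, 0], [-2952, -1220, -1845], [2952, 1476, 2101]].
The requested entry is 2952.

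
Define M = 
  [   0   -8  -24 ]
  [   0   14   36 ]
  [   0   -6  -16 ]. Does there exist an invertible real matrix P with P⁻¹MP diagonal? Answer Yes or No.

Yes

Characteristic polynomial: p(s) = s^3 + 2s^2 - 8s = s(s - 2)(s + 4).
All 3 eigenvalues are distinct, so M is diagonalizable.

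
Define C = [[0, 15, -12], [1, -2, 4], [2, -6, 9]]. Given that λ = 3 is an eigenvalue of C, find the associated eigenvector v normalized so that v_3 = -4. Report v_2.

-2

C − 3I = [[-3, 15, -12], [1, -5, 4], [2, -6, 6]].
Solving (C − 3I)v = 0 gives the eigenspace spanned by (6, -2, -4).
With v_3 = -4, v = (6, -2, -4), so v_2 = -2.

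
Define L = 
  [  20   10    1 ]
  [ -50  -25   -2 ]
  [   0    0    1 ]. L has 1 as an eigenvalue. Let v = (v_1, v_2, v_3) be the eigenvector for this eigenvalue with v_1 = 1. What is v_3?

L − 1I = [[19, 10, 1], [-50, -26, -2], [0, 0, 0]].
Solving (L − 1I)v = 0 gives the eigenspace spanned by (1, -2, 1).
With v_1 = 1, v = (1, -2, 1), so v_3 = 1.

1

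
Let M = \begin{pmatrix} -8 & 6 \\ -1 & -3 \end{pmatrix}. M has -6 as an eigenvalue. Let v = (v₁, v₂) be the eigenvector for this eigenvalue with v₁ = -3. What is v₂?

M + 6I = [[-2, 6], [-1, 3]].
Solving (M + 6I)v = 0 gives the eigenspace spanned by (-3, -1).
With v₁ = -3, v = (-3, -1), so v₂ = -1.

-1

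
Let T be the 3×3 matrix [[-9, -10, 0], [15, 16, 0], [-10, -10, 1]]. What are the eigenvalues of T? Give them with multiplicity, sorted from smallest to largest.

1, 1, 6

Characteristic polynomial: p(s) = s^3 - 8s^2 + 13s - 6 = (s - 6)(s - 1)^2.
Roots (with multiplicity): 1, 1, 6.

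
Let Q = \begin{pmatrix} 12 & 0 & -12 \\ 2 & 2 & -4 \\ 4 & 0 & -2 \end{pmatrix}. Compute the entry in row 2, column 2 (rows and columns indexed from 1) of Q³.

8

Characteristic polynomial: t^3 - 12t^2 + 44t - 48 = (t - 6)(t - 4)(t - 2), so the eigenvalues are 2, 4, 6.
t=4: eigenvector (-3, 1, -2).
t=2: eigenvector (0, 1, 0).
t=6: eigenvector (2, 0, 1).
P = [[-3, 0, 2], [1, 1, 0], [-2, 0, 1]], D = diag(4, 2, 6), P⁻¹ = [[1, 0, -2], [-1, 1, 2], [2, 0, -3]].
Q³ = P·diag(64, 8, 216)·P⁻¹ = [[672, 0, -912], [56, 8, -112], [304, 0, -392]].
The requested entry is 8.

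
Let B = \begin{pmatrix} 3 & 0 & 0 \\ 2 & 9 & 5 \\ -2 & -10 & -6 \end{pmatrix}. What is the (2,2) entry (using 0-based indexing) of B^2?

Characteristic polynomial: μ^3 - 6μ^2 + 5μ + 12 = (μ - 4)(μ - 3)(μ + 1), so the eigenvalues are -1, 3, 4.
μ=4: eigenvector (0, -1, 1).
μ=-1: eigenvector (0, -1, 2).
μ=3: eigenvector (1, -2, 2).
P = [[0, 0, 1], [-1, -1, -2], [1, 2, 2]], D = diag(4, -1, 3), P⁻¹ = [[-2, -2, -1], [0, 1, 1], [1, 0, 0]].
B² = P·diag(16, 1, 9)·P⁻¹ = [[9, 0, 0], [14, 31, 15], [-14, -30, -14]].
The requested entry is -14.

-14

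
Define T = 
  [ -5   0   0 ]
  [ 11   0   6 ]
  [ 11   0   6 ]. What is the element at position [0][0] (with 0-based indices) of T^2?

25

Characteristic polynomial: μ^3 - μ^2 - 30μ = μ(μ - 6)(μ + 5), so the eigenvalues are -5, 0, 6.
μ=6: eigenvector (0, 1, 1).
μ=0: eigenvector (0, 1, 0).
μ=-5: eigenvector (-1, 1, 1).
P = [[0, 0, -1], [1, 1, 1], [1, 0, 1]], D = diag(6, 0, -5), P⁻¹ = [[1, 0, 1], [0, 1, -1], [-1, 0, 0]].
T² = P·diag(36, 0, 25)·P⁻¹ = [[25, 0, 0], [11, 0, 36], [11, 0, 36]].
The requested entry is 25.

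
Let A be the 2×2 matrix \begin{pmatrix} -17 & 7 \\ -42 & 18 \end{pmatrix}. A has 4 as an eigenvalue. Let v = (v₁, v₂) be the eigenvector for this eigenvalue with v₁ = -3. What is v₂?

-9

A − 4I = [[-21, 7], [-42, 14]].
Solving (A − 4I)v = 0 gives the eigenspace spanned by (-3, -9).
With v₁ = -3, v = (-3, -9), so v₂ = -9.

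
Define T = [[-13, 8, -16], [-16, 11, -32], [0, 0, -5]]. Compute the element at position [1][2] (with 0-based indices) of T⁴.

Characteristic polynomial: λ^3 + 7λ^2 - 5λ - 75 = (λ - 3)(λ + 5)^2, so the eigenvalues are -5, -5, 3.
λ=3: eigenvector (1, 2, 0).
λ=-5: eigenvector (-1, -1, 0).
λ=-5: eigenvector (0, 2, 1).
P = [[1, -1, 0], [2, -1, 2], [0, 0, 1]], D = diag(3, -5, -5), P⁻¹ = [[-1, 1, -2], [-2, 1, -2], [0, 0, 1]].
T⁴ = P·diag(81, 625, 625)·P⁻¹ = [[1169, -544, 1088], [1088, -463, 2176], [0, 0, 625]].
The requested entry is 2176.

2176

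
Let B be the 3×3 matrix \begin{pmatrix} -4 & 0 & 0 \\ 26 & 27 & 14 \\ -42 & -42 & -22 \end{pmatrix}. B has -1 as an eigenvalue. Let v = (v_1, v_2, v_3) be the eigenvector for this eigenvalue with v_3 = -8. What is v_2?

B + 1I = [[-3, 0, 0], [26, 28, 14], [-42, -42, -21]].
Solving (B + 1I)v = 0 gives the eigenspace spanned by (0, 4, -8).
With v_3 = -8, v = (0, 4, -8), so v_2 = 4.

4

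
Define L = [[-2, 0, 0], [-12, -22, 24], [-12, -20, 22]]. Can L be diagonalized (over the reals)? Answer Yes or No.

Yes

Characteristic polynomial: p(μ) = μ^3 + 2μ^2 - 4μ - 8 = (μ - 2)(μ + 2)^2.
μ = -2 has algebraic multiplicity 2; rank(L + 2I) = 1, so geometric multiplicity = 2.
Every eigenvalue has geometric = algebraic multiplicity, so L is diagonalizable.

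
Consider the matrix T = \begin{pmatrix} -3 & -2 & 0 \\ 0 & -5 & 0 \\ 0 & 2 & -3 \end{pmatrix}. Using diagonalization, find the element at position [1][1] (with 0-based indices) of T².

25

Characteristic polynomial: r^3 + 11r^2 + 39r + 45 = (r + 3)^2(r + 5), so the eigenvalues are -5, -3, -3.
r=-3: eigenvector (1, 0, 1).
r=-5: eigenvector (1, 1, -1).
r=-3: eigenvector (0, 0, 1).
P = [[1, 1, 0], [0, 1, 0], [1, -1, 1]], D = diag(-3, -5, -3), P⁻¹ = [[1, -1, 0], [0, 1, 0], [-1, 2, 1]].
T² = P·diag(9, 25, 9)·P⁻¹ = [[9, 16, 0], [0, 25, 0], [0, -16, 9]].
The requested entry is 25.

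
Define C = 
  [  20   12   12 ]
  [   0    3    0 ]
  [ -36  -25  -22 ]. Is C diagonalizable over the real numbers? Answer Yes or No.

Yes

Characteristic polynomial: p(r) = r^3 - r^2 - 14r + 24 = (r - 3)(r - 2)(r + 4).
All 3 eigenvalues are distinct, so C is diagonalizable.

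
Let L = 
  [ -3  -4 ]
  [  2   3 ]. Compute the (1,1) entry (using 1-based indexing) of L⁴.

1

Characteristic polynomial: t^2 - 1 = (t - 1)(t + 1), so the eigenvalues are -1, 1.
t=1: eigenvector (-1, 1).
t=-1: eigenvector (-2, 1).
P = [[-1, -2], [1, 1]], D = diag(1, -1), P⁻¹ = [[1, 2], [-1, -1]].
L⁴ = P·diag(1, 1)·P⁻¹ = [[1, 0], [0, 1]].
The requested entry is 1.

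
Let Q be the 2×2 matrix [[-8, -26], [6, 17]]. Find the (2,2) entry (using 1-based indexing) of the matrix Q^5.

Characteristic polynomial: λ^2 - 9λ + 20 = (λ - 5)(λ - 4), so the eigenvalues are 4, 5.
λ=4: eigenvector (13, -6).
λ=5: eigenvector (-2, 1).
P = [[13, -2], [-6, 1]], D = diag(4, 5), P⁻¹ = [[1, 2], [6, 13]].
Q⁵ = P·diag(1024, 3125)·P⁻¹ = [[-24188, -54626], [12606, 28337]].
The requested entry is 28337.

28337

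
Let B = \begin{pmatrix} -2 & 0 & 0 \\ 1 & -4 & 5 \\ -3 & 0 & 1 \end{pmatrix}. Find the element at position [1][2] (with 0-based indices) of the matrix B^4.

-255

Characteristic polynomial: λ^3 + 5λ^2 + 2λ - 8 = (λ - 1)(λ + 2)(λ + 4), so the eigenvalues are -4, -2, 1.
λ=-2: eigenvector (1, 3, 1).
λ=-4: eigenvector (0, 1, 0).
λ=1: eigenvector (0, -1, -1).
P = [[1, 0, 0], [3, 1, -1], [1, 0, -1]], D = diag(-2, -4, 1), P⁻¹ = [[1, 0, 0], [-2, 1, -1], [1, 0, -1]].
B⁴ = P·diag(16, 256, 1)·P⁻¹ = [[16, 0, 0], [-465, 256, -255], [15, 0, 1]].
The requested entry is -255.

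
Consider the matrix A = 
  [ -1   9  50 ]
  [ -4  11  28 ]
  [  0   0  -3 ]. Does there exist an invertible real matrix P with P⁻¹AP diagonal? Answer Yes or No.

Characteristic polynomial: p(λ) = λ^3 - 7λ^2 - 5λ + 75 = (λ - 5)^2(λ + 3).
λ = 5 has algebraic multiplicity 2; rank(A − 5I) = 2, so geometric multiplicity = 1.
Geometric multiplicity < algebraic multiplicity, so A is not diagonalizable.

No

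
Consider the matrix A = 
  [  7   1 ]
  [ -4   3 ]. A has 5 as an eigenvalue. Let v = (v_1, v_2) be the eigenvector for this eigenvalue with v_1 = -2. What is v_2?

4

A − 5I = [[2, 1], [-4, -2]].
Solving (A − 5I)v = 0 gives the eigenspace spanned by (-2, 4).
With v_1 = -2, v = (-2, 4), so v_2 = 4.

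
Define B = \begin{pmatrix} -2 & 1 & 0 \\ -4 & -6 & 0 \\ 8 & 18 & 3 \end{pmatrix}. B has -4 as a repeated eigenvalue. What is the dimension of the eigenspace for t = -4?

B + 4I = [[2, 1, 0], [-4, -2, 0], [8, 18, 7]].
This matrix has rank 2, so its null space has dimension 3 − 2 = 1.

1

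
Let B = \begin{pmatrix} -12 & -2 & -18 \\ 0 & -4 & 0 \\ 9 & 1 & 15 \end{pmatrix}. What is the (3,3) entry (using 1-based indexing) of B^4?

Characteristic polynomial: μ^3 + μ^2 - 30μ - 72 = (μ - 6)(μ + 3)(μ + 4), so the eigenvalues are -4, -3, 6.
μ=6: eigenvector (-1, 0, 1).
μ=-4: eigenvector (2, 1, -1).
μ=-3: eigenvector (-2, 0, 1).
P = [[-1, 2, -2], [0, 1, 0], [1, -1, 1]], D = diag(6, -4, -3), P⁻¹ = [[1, 0, 2], [0, 1, 0], [-1, 1, -1]].
B⁴ = P·diag(1296, 256, 81)·P⁻¹ = [[-1134, 350, -2430], [0, 256, 0], [1215, -175, 2511]].
The requested entry is 2511.

2511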